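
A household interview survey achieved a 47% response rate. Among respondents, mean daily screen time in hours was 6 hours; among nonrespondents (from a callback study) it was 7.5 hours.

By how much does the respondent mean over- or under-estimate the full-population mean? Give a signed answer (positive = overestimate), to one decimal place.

-0.8

Nonresponse fraction = 1 − 0.47 = 0.53.
Bias = (nonresponse fraction) × (respondent mean − nonrespondent mean)
     = 0.53 × (6 − 7.5) = 0.53 × -1.5 = -0.795.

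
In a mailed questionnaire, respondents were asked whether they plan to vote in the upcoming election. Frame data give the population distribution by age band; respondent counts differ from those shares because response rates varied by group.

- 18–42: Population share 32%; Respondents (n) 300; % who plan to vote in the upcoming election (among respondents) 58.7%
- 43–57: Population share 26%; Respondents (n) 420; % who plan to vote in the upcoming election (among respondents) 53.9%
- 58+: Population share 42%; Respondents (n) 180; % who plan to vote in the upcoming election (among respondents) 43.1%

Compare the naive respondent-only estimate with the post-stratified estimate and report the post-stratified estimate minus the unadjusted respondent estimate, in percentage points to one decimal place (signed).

Naive respondent-only estimate (weights = respondent counts):
  (300/900)×58.7 + (420/900)×53.9 + (180/900)×43.1 = 53.34%
Reweighting by population age band shares:
  0.32×58.7 + 0.26×53.9 + 0.42×43.1 = 50.9%
Difference = 50.9 − 53.34 = -2.44 pp.

-2.4 percentage points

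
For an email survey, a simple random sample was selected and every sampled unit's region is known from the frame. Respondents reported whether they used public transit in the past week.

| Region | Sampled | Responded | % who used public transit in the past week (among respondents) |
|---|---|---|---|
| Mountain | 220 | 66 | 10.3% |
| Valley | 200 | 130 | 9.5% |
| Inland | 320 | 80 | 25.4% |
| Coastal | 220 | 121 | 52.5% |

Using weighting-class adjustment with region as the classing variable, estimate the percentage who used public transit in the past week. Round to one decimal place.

Response rates by class: Mountain 66/220 = 30%, Valley 130/200 = 65%, Inland 80/320 = 25%, Coastal 121/220 = 55%.
Each respondent's weight = sampled/responded in their class; summing within a class gives n_sampled, so:
  Mountain: 220 × 10.3 = 2266
  Valley: 200 × 9.5 = 1900
  Inland: 320 × 25.4 = 8128
  Coastal: 220 × 52.5 = 11,550
Adjusted estimate = 23,844 / 960 = 24.8375 → 24.8%.

24.8%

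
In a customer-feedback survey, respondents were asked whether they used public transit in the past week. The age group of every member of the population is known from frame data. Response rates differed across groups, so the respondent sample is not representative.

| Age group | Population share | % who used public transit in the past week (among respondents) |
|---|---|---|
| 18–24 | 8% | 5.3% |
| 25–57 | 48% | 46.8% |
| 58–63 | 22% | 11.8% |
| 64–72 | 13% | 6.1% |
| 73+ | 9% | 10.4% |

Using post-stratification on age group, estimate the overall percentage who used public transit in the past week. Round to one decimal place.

Post-stratification weights by population share, not respondent share:
  18–24: 0.08 × 5.3 = 0.424
  25–57: 0.48 × 46.8 = 22.464
  58–63: 0.22 × 11.8 = 2.596
  64–72: 0.13 × 6.1 = 0.793
  73+: 0.09 × 10.4 = 0.936
Post-stratified estimate = 27.213 → 27.2%.

27.2%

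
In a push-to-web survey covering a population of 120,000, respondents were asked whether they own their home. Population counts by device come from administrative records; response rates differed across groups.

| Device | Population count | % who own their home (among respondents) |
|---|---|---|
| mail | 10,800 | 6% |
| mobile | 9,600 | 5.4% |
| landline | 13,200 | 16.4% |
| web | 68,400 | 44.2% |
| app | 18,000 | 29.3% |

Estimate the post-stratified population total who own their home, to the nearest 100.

38,800

Estimated count per cell = population count × respondent percentage:
  mail: 10,800 × 6% = 648
  mobile: 9,600 × 5.4% = 518.4
  landline: 13,200 × 16.4% = 2164.8
  web: 68,400 × 44.2% = 30232.8
  app: 18,000 × 29.3% = 5274
Estimated total = 38,838 → 38,800.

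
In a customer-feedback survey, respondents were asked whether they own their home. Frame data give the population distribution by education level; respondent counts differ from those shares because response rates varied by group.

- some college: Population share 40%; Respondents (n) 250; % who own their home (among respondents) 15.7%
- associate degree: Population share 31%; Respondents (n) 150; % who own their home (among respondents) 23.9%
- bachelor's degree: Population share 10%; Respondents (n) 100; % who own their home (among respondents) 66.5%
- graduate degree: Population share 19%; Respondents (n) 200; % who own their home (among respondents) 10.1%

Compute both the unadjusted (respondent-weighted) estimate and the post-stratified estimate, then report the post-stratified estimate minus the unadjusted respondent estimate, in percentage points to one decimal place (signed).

-0.9 percentage points

Unadjusted (pooled respondent) estimate weights by respondent counts:
  (250/700)×15.7 + (150/700)×23.9 + (100/700)×66.5 + (200/700)×10.1 = 23.1143%
Post-stratifying to population shares instead:
  0.4×15.7 + 0.31×23.9 + 0.1×66.5 + 0.19×10.1 = 22.258%
Difference = 22.258 − 23.1143 = -0.8563 pp.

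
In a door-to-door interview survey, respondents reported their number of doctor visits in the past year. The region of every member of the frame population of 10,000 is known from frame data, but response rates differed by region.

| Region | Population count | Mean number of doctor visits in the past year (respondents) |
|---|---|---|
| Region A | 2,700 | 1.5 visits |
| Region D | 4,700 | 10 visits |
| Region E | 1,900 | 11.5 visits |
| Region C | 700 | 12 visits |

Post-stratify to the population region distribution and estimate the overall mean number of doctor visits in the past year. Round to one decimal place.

8.1

Reweight to the known region distribution:
  Region A: (2,700/10,000) × 1.5 = 0.405
  Region D: (4,700/10,000) × 10 = 4.7
  Region E: (1,900/10,000) × 11.5 = 2.185
  Region C: (700/10,000) × 12 = 0.84
Post-stratified estimate = 8.13 → 8.1.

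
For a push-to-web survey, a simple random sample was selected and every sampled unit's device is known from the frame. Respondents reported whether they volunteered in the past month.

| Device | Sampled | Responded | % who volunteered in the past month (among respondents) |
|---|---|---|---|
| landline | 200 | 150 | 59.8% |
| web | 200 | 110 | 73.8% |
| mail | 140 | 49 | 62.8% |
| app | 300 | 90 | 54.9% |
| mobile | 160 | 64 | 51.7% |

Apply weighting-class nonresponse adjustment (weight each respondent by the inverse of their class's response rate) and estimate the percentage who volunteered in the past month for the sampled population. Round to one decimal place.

60.3%

Response rates by class: landline 150/200 = 75%, web 110/200 = 55%, mail 49/140 = 35%, app 90/300 = 30%, mobile 64/160 = 40%.
Weighting each respondent by the inverse class response rate inflates each class back to its sampled size, so the class weight is n_sampled:
  landline: 200 × 59.8 = 11,960
  web: 200 × 73.8 = 14,760
  mail: 140 × 62.8 = 8792
  app: 300 × 54.9 = 16,470
  mobile: 160 × 51.7 = 8272
Adjusted estimate = 60,254 / 1,000 = 60.254 → 60.3%.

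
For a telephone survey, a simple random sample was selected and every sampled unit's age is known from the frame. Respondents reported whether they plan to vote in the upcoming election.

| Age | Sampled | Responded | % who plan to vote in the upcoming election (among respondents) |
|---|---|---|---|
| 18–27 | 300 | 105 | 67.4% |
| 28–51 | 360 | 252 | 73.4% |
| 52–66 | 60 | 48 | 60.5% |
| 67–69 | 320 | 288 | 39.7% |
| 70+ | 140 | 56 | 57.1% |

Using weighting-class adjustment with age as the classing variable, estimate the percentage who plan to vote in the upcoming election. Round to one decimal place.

Class response rates: 18–27 105/300 = 35%, 28–51 252/360 = 70%, 52–66 48/60 = 80%, 67–69 288/320 = 90%, 70+ 56/140 = 40%.
Inverse-response-rate weighting restores each class to its sampled count, so class totals weight by n_sampled:
  18–27: 300 × 67.4 = 20,220
  28–51: 360 × 73.4 = 26424
  52–66: 60 × 60.5 = 3630
  67–69: 320 × 39.7 = 12,704
  70+: 140 × 57.1 = 7994
Adjusted estimate = 70,972 / 1,180 = 60.1458 → 60.1%.

60.1%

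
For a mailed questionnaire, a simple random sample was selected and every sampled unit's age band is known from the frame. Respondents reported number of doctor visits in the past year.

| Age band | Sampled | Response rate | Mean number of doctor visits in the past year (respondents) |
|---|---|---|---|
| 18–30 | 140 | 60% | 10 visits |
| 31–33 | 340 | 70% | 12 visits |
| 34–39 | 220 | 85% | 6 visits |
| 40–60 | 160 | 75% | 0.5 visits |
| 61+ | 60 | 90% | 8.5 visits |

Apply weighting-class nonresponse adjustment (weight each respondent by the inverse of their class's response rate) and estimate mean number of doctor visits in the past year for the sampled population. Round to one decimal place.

8.0

Each respondent's weight = sampled/responded in their class; summing within a class gives n_sampled, so:
  18–30: 140 × 10 = 1400
  31–33: 340 × 12 = 4080
  34–39: 220 × 6 = 1320
  40–60: 160 × 0.5 = 80
  61+: 60 × 8.5 = 510
Adjusted estimate = 7390 / 920 = 8.03261 → 8.0.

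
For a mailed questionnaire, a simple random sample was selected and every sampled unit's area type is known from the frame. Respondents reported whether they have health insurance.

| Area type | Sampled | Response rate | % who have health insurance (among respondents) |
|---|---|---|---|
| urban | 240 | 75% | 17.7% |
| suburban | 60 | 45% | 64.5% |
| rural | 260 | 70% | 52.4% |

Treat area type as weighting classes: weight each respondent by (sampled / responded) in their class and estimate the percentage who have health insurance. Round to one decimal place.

Each respondent's weight = sampled/responded in their class; summing within a class gives n_sampled, so:
  urban: 240 × 17.7 = 4248
  suburban: 60 × 64.5 = 3870
  rural: 260 × 52.4 = 13,624
Adjusted estimate = 21,742 / 560 = 38.825 → 38.8%.

38.8%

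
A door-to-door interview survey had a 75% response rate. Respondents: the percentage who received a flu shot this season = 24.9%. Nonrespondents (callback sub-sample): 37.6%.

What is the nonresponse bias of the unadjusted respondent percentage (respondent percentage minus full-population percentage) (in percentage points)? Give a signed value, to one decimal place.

-3.2 percentage points

Nonresponse fraction = 1 − 0.75 = 0.25.
Bias = (nonresponse fraction) × (respondent percentage − nonrespondent percentage)
     = 0.25 × (24.9 − 37.6) = 0.25 × -12.7 = -3.175.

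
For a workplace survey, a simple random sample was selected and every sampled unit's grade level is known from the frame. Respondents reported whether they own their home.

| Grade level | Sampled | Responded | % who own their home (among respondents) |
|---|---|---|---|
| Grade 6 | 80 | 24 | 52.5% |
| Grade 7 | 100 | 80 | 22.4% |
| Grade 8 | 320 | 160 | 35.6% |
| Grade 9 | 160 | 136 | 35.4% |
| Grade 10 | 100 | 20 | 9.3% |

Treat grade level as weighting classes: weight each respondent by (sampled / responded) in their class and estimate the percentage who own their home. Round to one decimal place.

Response rates by class: Grade 6 24/80 = 30%, Grade 7 80/100 = 80%, Grade 8 160/320 = 50%, Grade 9 136/160 = 85%, Grade 10 20/100 = 20%.
With weight = n_sampled/n_responded per class, the weighted class total is n_sampled:
  Grade 6: 80 × 52.5 = 4200
  Grade 7: 100 × 22.4 = 2240
  Grade 8: 320 × 35.6 = 11,392
  Grade 9: 160 × 35.4 = 5664
  Grade 10: 100 × 9.3 = 930
Adjusted estimate = 24,426 / 760 = 32.1395 → 32.1%.

32.1%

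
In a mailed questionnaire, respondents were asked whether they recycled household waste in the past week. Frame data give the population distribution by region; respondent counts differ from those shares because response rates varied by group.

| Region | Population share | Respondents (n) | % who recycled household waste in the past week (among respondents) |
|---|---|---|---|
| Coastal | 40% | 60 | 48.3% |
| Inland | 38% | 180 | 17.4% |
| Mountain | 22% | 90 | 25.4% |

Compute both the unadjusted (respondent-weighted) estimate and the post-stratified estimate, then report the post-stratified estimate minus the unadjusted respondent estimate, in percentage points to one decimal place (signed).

Naive respondent-only estimate (weights = respondent counts):
  (60/330)×48.3 + (180/330)×17.4 + (90/330)×25.4 = 25.2%
Post-stratifying to population shares instead:
  0.4×48.3 + 0.38×17.4 + 0.22×25.4 = 31.52%
Difference = 31.52 − 25.2 = 6.32 pp.

+6.3 percentage points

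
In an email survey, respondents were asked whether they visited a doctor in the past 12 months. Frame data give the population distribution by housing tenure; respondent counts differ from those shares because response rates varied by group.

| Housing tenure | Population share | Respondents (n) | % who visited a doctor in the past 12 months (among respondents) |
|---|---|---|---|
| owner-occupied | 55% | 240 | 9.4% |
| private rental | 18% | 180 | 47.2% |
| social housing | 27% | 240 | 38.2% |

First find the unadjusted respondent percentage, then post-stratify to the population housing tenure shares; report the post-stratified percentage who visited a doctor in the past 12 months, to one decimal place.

Without adjustment, the pooled respondent share is:
  (240/660)×9.4 + (180/660)×47.2 + (240/660)×38.2 = 30.1818%
Reweighting by population housing tenure shares:
  0.55×9.4 + 0.18×47.2 + 0.27×38.2 = 23.98%

24.0%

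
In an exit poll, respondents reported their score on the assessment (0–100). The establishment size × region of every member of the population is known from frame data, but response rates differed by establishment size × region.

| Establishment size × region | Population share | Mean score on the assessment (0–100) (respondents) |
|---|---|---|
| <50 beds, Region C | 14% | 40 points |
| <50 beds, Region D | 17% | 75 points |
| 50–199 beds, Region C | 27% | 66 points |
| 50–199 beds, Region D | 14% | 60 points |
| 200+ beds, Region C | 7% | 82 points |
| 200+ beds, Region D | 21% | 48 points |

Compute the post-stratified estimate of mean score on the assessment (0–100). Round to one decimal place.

60.4

Weight each group's respondent value by its population share:
  <50 beds, Region C: 0.14 × 40 = 5.6
  <50 beds, Region D: 0.17 × 75 = 12.75
  50–199 beds, Region C: 0.27 × 66 = 17.82
  50–199 beds, Region D: 0.14 × 60 = 8.4
  200+ beds, Region C: 0.07 × 82 = 5.74
  200+ beds, Region D: 0.21 × 48 = 10.08
Post-stratified estimate = 60.39 → 60.4.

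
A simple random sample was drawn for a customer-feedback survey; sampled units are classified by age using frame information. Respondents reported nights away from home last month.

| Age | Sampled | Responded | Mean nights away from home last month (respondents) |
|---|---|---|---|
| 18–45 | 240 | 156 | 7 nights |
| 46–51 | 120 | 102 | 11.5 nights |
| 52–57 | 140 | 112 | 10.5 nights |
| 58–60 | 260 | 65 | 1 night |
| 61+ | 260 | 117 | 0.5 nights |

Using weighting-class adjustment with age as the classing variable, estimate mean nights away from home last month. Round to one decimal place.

Class response rates: 18–45 156/240 = 65%, 46–51 102/120 = 85%, 52–57 112/140 = 80%, 58–60 65/260 = 25%, 61+ 117/260 = 45%.
Weighting each respondent by the inverse class response rate inflates each class back to its sampled size, so the class weight is n_sampled:
  18–45: 240 × 7 = 1680
  46–51: 120 × 11.5 = 1380
  52–57: 140 × 10.5 = 1470
  58–60: 260 × 1 = 260
  61+: 260 × 0.5 = 130
Adjusted estimate = 4920 / 1,020 = 4.82353 → 4.8.

4.8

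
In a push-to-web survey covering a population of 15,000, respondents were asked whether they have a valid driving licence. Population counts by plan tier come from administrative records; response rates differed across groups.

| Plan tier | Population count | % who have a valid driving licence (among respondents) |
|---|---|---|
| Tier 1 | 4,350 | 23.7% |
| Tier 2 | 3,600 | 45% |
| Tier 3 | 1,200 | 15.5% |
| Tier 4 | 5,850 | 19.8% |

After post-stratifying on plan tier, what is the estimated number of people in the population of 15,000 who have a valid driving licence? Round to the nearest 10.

Each cell contributes its population count × the respondent rate:
  Tier 1: 4,350 × 23.7% = 1030.95
  Tier 2: 3,600 × 45% = 1620
  Tier 3: 1,200 × 15.5% = 186
  Tier 4: 5,850 × 19.8% = 1158.3
Estimated total = 3995.25 → 4,000.

4,000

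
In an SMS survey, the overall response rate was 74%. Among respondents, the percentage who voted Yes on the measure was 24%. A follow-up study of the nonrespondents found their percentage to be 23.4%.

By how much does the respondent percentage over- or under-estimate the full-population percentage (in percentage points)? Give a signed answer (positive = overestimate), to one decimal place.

+0.2 percentage points

Nonresponse fraction = 1 − 0.74 = 0.26.
Bias = (nonresponse fraction) × (respondent percentage − nonrespondent percentage)
     = 0.26 × (24 − 23.4) = 0.26 × 0.6 = 0.156.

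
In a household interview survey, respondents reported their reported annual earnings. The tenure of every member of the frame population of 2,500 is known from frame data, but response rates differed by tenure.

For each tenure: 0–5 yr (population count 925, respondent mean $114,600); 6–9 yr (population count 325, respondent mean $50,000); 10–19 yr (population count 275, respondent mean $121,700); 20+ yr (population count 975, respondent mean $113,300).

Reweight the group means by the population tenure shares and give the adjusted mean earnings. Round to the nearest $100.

$106,500

Post-stratification weights by population share, not respondent share:
  0–5 yr: (925/2,500) × 114,600 = 42,402
  6–9 yr: (325/2,500) × 50,000 = 6500
  10–19 yr: (275/2,500) × 121,700 = 13,387
  20+ yr: (975/2,500) × 113,300 = 44,187
Post-stratified estimate = 106,476 → $106,500.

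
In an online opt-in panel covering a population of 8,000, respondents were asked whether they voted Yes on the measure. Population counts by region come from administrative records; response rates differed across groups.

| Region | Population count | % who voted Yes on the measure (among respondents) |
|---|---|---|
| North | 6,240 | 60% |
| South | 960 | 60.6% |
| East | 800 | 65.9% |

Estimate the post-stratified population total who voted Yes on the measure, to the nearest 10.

4,850

Apply each group's respondent rate to its population count:
  North: 6,240 × 60% = 3744
  South: 960 × 60.6% = 581.76
  East: 800 × 65.9% = 527.2
Estimated total = 4852.96 → 4,850.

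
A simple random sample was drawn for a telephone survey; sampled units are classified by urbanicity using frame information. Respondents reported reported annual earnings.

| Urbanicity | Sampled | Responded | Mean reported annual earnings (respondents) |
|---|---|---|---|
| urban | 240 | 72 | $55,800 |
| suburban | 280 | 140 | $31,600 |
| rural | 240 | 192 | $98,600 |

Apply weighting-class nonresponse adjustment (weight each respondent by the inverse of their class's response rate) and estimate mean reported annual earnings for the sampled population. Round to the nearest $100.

Response rates by class: urban 72/240 = 30%, suburban 140/280 = 50%, rural 192/240 = 80%.
With weight = n_sampled/n_responded per class, the weighted class total is n_sampled:
  urban: 240 × 55,800 = 13,392,000
  suburban: 280 × 31,600 = 8,848,000
  rural: 240 × 98,600 = 23,664,000
Adjusted estimate = 45,904,000 / 760 = 60,400 → $60,400.

$60,400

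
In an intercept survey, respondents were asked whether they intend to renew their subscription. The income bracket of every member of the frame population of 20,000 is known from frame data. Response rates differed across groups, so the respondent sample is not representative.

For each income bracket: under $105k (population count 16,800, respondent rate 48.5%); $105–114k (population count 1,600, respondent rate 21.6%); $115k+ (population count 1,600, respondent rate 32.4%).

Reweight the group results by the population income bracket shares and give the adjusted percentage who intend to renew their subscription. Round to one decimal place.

45.1%

Reweight to the known income bracket distribution:
  under $105k: (16,800/20,000) × 48.5 = 40.74
  $105–114k: (1,600/20,000) × 21.6 = 1.728
  $115k+: (1,600/20,000) × 32.4 = 2.592
Post-stratified estimate = 45.06 → 45.1%.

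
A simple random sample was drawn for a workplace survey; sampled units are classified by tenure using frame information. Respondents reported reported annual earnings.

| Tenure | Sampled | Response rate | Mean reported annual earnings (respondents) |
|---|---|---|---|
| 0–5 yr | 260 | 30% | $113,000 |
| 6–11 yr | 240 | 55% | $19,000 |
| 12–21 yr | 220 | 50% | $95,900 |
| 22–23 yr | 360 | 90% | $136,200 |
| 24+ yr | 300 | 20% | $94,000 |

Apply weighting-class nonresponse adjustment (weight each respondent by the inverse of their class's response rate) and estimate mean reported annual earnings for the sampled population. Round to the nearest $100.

$95,800

Each respondent's weight = sampled/responded in their class; summing within a class gives n_sampled, so:
  0–5 yr: 260 × 113,000 = 29,380,000
  6–11 yr: 240 × 19,000 = 4,560,000
  12–21 yr: 220 × 95,900 = 21,098,000
  22–23 yr: 360 × 136,200 = 49,032,000
  24+ yr: 300 × 94,000 = 28,200,000
Adjusted estimate = 132,270,000 / 1,380 = 95847.8 → $95,800.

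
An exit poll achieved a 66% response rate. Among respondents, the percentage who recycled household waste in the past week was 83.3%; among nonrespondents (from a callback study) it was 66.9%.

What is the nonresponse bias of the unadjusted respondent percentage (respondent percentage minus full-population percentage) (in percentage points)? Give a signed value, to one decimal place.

+5.6 percentage points

Nonresponse fraction = 1 − 0.66 = 0.34.
Bias = (nonresponse fraction) × (respondent percentage − nonrespondent percentage)
     = 0.34 × (83.3 − 66.9) = 0.34 × 16.4 = 5.576.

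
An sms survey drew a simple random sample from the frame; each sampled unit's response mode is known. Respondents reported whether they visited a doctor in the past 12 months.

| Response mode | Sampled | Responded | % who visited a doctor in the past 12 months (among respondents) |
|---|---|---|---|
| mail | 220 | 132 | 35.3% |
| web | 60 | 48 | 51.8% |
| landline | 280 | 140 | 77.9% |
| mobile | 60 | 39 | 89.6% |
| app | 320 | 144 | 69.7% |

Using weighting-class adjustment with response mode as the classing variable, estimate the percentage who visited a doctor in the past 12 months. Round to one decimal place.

Response rates by class: mail 132/220 = 60%, web 48/60 = 80%, landline 140/280 = 50%, mobile 39/60 = 65%, app 144/320 = 45%.
With weight = n_sampled/n_responded per class, the weighted class total is n_sampled:
  mail: 220 × 35.3 = 7766
  web: 60 × 51.8 = 3108
  landline: 280 × 77.9 = 21,812
  mobile: 60 × 89.6 = 5376
  app: 320 × 69.7 = 22,304
Adjusted estimate = 60,366 / 940 = 64.2191 → 64.2%.

64.2%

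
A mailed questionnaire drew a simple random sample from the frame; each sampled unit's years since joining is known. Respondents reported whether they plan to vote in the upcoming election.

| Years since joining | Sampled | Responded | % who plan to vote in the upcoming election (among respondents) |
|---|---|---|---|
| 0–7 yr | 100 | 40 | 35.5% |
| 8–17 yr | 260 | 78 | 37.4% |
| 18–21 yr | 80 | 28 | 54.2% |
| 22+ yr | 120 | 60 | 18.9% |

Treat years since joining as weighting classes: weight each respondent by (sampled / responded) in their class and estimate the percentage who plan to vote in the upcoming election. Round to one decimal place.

Response rates by class: 0–7 yr 40/100 = 40%, 8–17 yr 78/260 = 30%, 18–21 yr 28/80 = 35%, 22+ yr 60/120 = 50%.
Each respondent's weight = sampled/responded in their class; summing within a class gives n_sampled, so:
  0–7 yr: 100 × 35.5 = 3550
  8–17 yr: 260 × 37.4 = 9724
  18–21 yr: 80 × 54.2 = 4336
  22+ yr: 120 × 18.9 = 2268
Adjusted estimate = 19,878 / 560 = 35.4964 → 35.5%.

35.5%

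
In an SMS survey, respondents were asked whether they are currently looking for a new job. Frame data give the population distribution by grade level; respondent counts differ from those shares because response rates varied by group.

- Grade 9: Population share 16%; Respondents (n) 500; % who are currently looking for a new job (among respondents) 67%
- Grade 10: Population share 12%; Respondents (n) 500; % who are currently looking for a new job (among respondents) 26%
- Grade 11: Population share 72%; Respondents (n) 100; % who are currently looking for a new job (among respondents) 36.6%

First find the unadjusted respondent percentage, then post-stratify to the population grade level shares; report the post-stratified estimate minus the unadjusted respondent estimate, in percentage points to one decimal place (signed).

Unadjusted (pooled respondent) estimate weights by respondent counts:
  (500/1100)×67 + (500/1100)×26 + (100/1100)×36.6 = 45.6%
Post-stratified estimate weights by population shares:
  0.16×67 + 0.12×26 + 0.72×36.6 = 40.192%
Difference = 40.192 − 45.6 = -5.408 pp.

-5.4 percentage points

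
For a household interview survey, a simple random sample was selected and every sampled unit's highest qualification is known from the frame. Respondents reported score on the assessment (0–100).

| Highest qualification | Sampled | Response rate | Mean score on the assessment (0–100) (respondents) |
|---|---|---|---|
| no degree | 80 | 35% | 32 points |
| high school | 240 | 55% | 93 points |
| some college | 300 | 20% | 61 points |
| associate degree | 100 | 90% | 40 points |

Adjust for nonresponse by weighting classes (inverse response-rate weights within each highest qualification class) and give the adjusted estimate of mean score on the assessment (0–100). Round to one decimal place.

With weight = n_sampled/n_responded per class, the weighted class total is n_sampled:
  no degree: 80 × 32 = 2560
  high school: 240 × 93 = 22,320
  some college: 300 × 61 = 18,300
  associate degree: 100 × 40 = 4000
Adjusted estimate = 47,180 / 720 = 65.5278 → 65.5.

65.5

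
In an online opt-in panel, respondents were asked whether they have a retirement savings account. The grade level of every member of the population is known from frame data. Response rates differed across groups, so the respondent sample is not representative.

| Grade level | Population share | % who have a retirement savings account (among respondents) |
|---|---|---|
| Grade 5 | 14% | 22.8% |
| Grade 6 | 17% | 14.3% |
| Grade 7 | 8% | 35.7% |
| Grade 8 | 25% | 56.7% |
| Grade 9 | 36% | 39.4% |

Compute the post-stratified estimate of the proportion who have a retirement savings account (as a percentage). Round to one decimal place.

36.8%

Post-stratification weights by population share, not respondent share:
  Grade 5: 0.14 × 22.8 = 3.192
  Grade 6: 0.17 × 14.3 = 2.431
  Grade 7: 0.08 × 35.7 = 2.856
  Grade 8: 0.25 × 56.7 = 14.175
  Grade 9: 0.36 × 39.4 = 14.184
Post-stratified estimate = 36.838 → 36.8%.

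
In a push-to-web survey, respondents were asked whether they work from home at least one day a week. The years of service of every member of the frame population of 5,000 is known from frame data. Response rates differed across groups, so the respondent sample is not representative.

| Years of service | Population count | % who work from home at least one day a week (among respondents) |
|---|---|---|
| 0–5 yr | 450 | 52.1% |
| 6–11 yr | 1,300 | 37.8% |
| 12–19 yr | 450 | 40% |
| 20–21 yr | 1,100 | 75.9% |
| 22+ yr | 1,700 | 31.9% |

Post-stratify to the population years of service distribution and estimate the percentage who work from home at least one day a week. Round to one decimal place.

45.7%

Each cell contributes population-share × respondent value:
  0–5 yr: (450/5,000) × 52.1 = 4.689
  6–11 yr: (1,300/5,000) × 37.8 = 9.828
  12–19 yr: (450/5,000) × 40 = 3.6
  20–21 yr: (1,100/5,000) × 75.9 = 16.698
  22+ yr: (1,700/5,000) × 31.9 = 10.846
Post-stratified estimate = 45.661 → 45.7%.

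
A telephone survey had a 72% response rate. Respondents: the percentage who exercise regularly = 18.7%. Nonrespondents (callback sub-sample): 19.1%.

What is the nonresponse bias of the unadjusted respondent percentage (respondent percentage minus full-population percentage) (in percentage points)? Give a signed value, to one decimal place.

Nonresponse fraction = 1 − 0.72 = 0.28.
Bias = (nonresponse fraction) × (respondent percentage − nonrespondent percentage)
     = 0.28 × (18.7 − 19.1) = 0.28 × -0.4 = -0.112.

-0.1 percentage points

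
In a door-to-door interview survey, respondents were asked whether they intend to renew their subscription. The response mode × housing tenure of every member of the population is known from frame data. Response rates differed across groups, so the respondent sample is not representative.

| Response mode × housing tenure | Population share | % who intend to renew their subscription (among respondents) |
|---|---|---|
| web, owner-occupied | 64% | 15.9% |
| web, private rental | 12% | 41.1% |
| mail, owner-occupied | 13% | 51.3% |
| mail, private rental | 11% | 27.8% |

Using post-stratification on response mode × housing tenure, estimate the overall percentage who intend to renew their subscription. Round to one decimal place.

24.8%

Reweight to the known response mode × housing tenure distribution:
  web, owner-occupied: 0.64 × 15.9 = 10.176
  web, private rental: 0.12 × 41.1 = 4.932
  mail, owner-occupied: 0.13 × 51.3 = 6.669
  mail, private rental: 0.11 × 27.8 = 3.058
Post-stratified estimate = 24.835 → 24.8%.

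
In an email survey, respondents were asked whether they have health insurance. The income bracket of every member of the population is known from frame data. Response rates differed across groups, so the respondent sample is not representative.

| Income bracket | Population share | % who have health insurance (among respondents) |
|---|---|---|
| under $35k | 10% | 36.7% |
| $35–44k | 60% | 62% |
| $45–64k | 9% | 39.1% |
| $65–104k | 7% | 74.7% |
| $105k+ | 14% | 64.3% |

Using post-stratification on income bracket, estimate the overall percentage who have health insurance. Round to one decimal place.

Reweight to the known income bracket distribution:
  under $35k: 0.1 × 36.7 = 3.67
  $35–44k: 0.6 × 62 = 37.2
  $45–64k: 0.09 × 39.1 = 3.519
  $65–104k: 0.07 × 74.7 = 5.229
  $105k+: 0.14 × 64.3 = 9.002
Post-stratified estimate = 58.62 → 58.6%.

58.6%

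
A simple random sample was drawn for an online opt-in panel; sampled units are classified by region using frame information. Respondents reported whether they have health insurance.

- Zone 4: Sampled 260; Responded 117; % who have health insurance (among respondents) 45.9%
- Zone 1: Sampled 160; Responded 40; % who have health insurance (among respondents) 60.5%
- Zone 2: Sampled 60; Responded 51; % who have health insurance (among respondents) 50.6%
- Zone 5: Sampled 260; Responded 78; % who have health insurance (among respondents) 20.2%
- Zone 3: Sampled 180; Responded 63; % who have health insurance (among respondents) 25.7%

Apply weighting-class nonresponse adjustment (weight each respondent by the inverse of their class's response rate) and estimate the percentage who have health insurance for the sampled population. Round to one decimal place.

Response rates by class: Zone 4 117/260 = 45%, Zone 1 40/160 = 25%, Zone 2 51/60 = 85%, Zone 5 78/260 = 30%, Zone 3 63/180 = 35%.
Weighting each respondent by the inverse class response rate inflates each class back to its sampled size, so the class weight is n_sampled:
  Zone 4: 260 × 45.9 = 11,934
  Zone 1: 160 × 60.5 = 9680
  Zone 2: 60 × 50.6 = 3036
  Zone 5: 260 × 20.2 = 5252
  Zone 3: 180 × 25.7 = 4626
Adjusted estimate = 34,528 / 920 = 37.5304 → 37.5%.

37.5%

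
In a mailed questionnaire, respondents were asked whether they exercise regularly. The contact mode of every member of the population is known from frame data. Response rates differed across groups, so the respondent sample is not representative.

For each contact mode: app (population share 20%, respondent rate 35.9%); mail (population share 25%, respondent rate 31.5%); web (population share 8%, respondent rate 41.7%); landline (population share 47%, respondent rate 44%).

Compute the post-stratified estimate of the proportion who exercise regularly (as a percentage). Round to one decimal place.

39.1%

Weight each group's respondent value by its population share:
  app: 0.2 × 35.9 = 7.18
  mail: 0.25 × 31.5 = 7.875
  web: 0.08 × 41.7 = 3.336
  landline: 0.47 × 44 = 20.68
Post-stratified estimate = 39.071 → 39.1%.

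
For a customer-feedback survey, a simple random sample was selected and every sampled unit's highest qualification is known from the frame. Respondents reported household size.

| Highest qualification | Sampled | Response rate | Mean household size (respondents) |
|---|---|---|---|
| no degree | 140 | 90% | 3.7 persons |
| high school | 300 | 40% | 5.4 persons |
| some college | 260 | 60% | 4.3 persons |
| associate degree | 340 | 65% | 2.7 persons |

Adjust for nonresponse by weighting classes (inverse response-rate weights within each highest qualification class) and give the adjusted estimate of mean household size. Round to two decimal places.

4.01

With weight = n_sampled/n_responded per class, the weighted class total is n_sampled:
  no degree: 140 × 3.7 = 518
  high school: 300 × 5.4 = 1620
  some college: 260 × 4.3 = 1118
  associate degree: 340 × 2.7 = 918
Adjusted estimate = 4174 / 1,040 = 4.01346 → 4.01.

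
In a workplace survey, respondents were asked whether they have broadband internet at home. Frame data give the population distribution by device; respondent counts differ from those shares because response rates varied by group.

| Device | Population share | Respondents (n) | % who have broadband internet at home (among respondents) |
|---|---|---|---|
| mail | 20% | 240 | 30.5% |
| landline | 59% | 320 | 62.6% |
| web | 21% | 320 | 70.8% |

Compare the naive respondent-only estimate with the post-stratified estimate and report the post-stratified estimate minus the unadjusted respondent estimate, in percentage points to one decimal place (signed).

+1.1 percentage points

Without adjustment, the pooled respondent share is:
  (240/880)×30.5 + (320/880)×62.6 + (320/880)×70.8 = 56.8273%
Post-stratifying to population shares instead:
  0.2×30.5 + 0.59×62.6 + 0.21×70.8 = 57.902%
Difference = 57.902 − 56.8273 = 1.0747 pp.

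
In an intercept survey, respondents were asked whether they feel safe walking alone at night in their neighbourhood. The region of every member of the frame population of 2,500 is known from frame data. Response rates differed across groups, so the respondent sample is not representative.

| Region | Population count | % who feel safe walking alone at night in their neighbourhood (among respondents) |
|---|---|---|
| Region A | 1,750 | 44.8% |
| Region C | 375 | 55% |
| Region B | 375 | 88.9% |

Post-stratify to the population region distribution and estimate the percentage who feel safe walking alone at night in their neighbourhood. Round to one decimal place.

52.9%

Each cell contributes population-share × respondent value:
  Region A: (1,750/2,500) × 44.8 = 31.36
  Region C: (375/2,500) × 55 = 8.25
  Region B: (375/2,500) × 88.9 = 13.335
Post-stratified estimate = 52.945 → 52.9%.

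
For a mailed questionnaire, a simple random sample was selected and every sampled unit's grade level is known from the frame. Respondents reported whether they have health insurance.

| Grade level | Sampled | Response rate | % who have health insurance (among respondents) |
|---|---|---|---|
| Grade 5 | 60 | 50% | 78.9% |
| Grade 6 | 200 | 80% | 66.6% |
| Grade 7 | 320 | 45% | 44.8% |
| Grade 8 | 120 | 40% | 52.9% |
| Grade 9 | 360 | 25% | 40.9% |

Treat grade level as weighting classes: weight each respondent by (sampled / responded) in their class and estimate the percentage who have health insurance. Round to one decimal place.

Inverse-response-rate weighting restores each class to its sampled count, so class totals weight by n_sampled:
  Grade 5: 60 × 78.9 = 4734
  Grade 6: 200 × 66.6 = 13320
  Grade 7: 320 × 44.8 = 14,336
  Grade 8: 120 × 52.9 = 6348
  Grade 9: 360 × 40.9 = 14,724
Adjusted estimate = 53,462 / 1,060 = 50.4358 → 50.4%.

50.4%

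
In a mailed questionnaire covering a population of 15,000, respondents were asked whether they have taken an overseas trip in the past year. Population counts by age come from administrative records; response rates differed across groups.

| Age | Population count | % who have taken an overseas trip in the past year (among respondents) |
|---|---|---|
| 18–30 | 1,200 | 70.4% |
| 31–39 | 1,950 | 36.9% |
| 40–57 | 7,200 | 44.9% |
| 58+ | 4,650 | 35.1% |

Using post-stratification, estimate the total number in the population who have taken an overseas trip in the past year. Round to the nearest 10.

6,430

Each cell contributes its population count × the respondent rate:
  18–30: 1,200 × 70.4% = 844.8
  31–39: 1,950 × 36.9% = 719.55
  40–57: 7,200 × 44.9% = 3232.8
  58+: 4,650 × 35.1% = 1632.15
Estimated total = 6429.3 → 6,430.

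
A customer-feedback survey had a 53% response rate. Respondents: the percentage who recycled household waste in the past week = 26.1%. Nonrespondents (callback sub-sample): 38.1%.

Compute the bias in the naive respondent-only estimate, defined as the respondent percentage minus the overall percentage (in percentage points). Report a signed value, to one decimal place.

-5.6 percentage points

Nonresponse fraction = 1 − 0.53 = 0.47.
Bias = (nonresponse fraction) × (respondent percentage − nonrespondent percentage)
     = 0.47 × (26.1 − 38.1) = 0.47 × -12 = -5.64.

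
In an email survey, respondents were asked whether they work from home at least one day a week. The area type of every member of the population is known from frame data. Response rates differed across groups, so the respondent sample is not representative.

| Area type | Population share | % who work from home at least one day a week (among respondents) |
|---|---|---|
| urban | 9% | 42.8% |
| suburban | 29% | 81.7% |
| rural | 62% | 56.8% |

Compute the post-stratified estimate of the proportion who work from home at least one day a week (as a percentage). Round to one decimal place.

62.8%

Post-stratification weights by population share, not respondent share:
  urban: 0.09 × 42.8 = 3.852
  suburban: 0.29 × 81.7 = 23.693
  rural: 0.62 × 56.8 = 35.216
Post-stratified estimate = 62.761 → 62.8%.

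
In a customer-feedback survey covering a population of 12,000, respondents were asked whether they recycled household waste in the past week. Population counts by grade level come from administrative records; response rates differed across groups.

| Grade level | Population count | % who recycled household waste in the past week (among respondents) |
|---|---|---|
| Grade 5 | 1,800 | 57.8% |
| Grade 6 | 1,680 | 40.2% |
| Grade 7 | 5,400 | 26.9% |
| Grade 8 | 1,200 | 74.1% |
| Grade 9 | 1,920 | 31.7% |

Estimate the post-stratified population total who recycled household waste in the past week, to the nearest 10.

4,670

Each cell contributes its population count × the respondent rate:
  Grade 5: 1,800 × 57.8% = 1040.4
  Grade 6: 1,680 × 40.2% = 675.36
  Grade 7: 5,400 × 26.9% = 1452.6
  Grade 8: 1,200 × 74.1% = 889.2
  Grade 9: 1,920 × 31.7% = 608.64
Estimated total = 4666.2 → 4,670.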